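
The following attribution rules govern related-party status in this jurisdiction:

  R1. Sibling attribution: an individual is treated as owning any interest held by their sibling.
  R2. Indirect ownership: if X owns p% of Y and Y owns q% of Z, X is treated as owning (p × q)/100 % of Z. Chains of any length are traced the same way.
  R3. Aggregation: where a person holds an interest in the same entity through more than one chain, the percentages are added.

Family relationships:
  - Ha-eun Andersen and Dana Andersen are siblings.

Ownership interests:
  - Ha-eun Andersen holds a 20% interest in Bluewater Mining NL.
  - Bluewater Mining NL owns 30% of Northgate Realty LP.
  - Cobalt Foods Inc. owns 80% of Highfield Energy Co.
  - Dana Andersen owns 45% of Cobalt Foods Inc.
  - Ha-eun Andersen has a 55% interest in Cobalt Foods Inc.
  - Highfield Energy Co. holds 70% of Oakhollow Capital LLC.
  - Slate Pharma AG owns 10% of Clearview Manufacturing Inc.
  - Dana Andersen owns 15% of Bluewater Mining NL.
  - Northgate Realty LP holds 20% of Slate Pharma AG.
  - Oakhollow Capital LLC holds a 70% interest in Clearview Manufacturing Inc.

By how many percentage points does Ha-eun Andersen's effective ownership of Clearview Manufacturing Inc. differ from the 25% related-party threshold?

By sibling attribution (R1), Ha-eun Andersen is treated as also owning Dana Andersen's interest in Cobalt Foods Inc, giving 55% + 45% = 100%.
By sibling attribution (R1), Ha-eun Andersen is treated as also owning Dana Andersen's interest in Bluewater Mining NL, giving 20% + 15% = 35%.
Chain via Cobalt Foods Inc. → Highfield Energy Co. → Oakhollow Capital LLC (R2): 100% × 80% × 70% × 70% = 39.2% of Clearview Manufacturing Inc.
Chain via Bluewater Mining NL → Northgate Realty LP → Slate Pharma AG (R2): 35% × 30% × 20% × 10% = 0.21% of Clearview Manufacturing Inc.
Aggregating (R3): 39.2% + 0.21% = 39.41%.
39.41% exceeds the 25% threshold by 14.41 percentage points.

14.41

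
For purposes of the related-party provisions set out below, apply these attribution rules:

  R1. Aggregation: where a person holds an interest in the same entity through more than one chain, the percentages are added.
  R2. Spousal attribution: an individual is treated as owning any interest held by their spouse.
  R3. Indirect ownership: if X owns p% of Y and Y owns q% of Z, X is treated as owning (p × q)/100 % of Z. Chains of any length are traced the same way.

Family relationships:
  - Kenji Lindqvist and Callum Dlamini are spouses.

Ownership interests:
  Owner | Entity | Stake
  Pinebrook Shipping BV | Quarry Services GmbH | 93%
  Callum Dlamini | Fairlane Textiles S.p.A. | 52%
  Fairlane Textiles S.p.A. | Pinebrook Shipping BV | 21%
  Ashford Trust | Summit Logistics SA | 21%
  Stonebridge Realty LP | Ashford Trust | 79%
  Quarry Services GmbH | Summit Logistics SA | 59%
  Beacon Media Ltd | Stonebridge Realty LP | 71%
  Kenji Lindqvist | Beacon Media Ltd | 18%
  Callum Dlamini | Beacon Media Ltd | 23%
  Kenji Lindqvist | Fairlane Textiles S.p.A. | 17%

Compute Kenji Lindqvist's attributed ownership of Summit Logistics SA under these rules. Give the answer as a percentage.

12.780012%

By spousal attribution (R2), Kenji Lindqvist is treated as also owning Callum Dlamini's interest in Beacon Media Ltd, giving 18% + 23% = 41%.
By spousal attribution (R2), Kenji Lindqvist is treated as also owning Callum Dlamini's interest in Fairlane Textiles S.p.A, giving 17% + 52% = 69%.
Chain via Beacon Media Ltd → Stonebridge Realty LP → Ashford Trust (R3): 41% × 71% × 79% × 21% = 4.829349% of Summit Logistics SA.
Chain via Fairlane Textiles S.p.A. → Pinebrook Shipping BV → Quarry Services GmbH (R3): 69% × 21% × 93% × 59% = 7.950663% of Summit Logistics SA.
Aggregating (R1): 4.829349% + 7.950663% = 12.780012%.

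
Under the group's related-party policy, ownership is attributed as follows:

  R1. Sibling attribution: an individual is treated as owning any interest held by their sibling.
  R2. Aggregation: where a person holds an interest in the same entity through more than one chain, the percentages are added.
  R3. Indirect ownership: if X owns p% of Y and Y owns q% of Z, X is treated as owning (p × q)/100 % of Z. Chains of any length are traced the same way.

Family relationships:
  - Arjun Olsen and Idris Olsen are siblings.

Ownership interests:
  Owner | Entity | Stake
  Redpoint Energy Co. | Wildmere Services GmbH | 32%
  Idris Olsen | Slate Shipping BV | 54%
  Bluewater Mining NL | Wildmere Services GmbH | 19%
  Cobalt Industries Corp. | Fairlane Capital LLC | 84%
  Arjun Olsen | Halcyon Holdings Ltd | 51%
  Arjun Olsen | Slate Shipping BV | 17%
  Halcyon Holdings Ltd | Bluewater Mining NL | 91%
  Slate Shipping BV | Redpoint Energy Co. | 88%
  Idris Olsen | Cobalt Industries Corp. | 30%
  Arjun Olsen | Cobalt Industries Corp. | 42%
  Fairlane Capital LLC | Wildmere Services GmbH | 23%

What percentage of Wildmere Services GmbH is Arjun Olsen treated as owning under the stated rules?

By sibling attribution (R1), Arjun Olsen is treated as also owning Idris Olsen's interest in Cobalt Industries Corp, giving 42% + 30% = 72%.
By sibling attribution (R1), Arjun Olsen is treated as also owning Idris Olsen's interest in Slate Shipping BV, giving 17% + 54% = 71%.
Chain via Cobalt Industries Corp. → Fairlane Capital LLC (R3): 72% × 84% × 23% = 13.9104% of Wildmere Services GmbH.
Chain via Halcyon Holdings Ltd → Bluewater Mining NL (R3): 51% × 91% × 19% = 8.8179% of Wildmere Services GmbH.
Chain via Slate Shipping BV → Redpoint Energy Co. (R3): 71% × 88% × 32% = 19.9936% of Wildmere Services GmbH.
Aggregating (R2): 13.9104% + 8.8179% + 19.9936% = 42.7219%.

42.7219%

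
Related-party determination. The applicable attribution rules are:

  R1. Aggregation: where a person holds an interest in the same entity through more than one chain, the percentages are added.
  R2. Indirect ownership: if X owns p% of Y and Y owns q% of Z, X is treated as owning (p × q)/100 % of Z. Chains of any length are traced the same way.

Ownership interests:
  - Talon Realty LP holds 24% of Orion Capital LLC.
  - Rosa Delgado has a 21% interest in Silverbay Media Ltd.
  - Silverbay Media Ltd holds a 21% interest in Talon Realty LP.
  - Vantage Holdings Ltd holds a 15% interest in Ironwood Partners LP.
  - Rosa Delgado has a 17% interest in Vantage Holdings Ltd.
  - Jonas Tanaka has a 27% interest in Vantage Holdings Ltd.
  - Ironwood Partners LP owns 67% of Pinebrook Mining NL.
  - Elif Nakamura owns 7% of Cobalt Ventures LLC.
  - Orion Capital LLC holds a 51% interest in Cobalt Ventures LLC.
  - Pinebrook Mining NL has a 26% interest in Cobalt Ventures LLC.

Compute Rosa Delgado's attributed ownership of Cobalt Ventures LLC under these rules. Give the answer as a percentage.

Chain via Silverbay Media Ltd → Talon Realty LP → Orion Capital LLC (R2): 21% × 21% × 24% × 51% = 0.539784% of Cobalt Ventures LLC.
Chain via Vantage Holdings Ltd → Ironwood Partners LP → Pinebrook Mining NL (R2): 17% × 15% × 67% × 26% = 0.44421% of Cobalt Ventures LLC.
Aggregating (R1): 0.539784% + 0.44421% = 0.983994%.

0.983994%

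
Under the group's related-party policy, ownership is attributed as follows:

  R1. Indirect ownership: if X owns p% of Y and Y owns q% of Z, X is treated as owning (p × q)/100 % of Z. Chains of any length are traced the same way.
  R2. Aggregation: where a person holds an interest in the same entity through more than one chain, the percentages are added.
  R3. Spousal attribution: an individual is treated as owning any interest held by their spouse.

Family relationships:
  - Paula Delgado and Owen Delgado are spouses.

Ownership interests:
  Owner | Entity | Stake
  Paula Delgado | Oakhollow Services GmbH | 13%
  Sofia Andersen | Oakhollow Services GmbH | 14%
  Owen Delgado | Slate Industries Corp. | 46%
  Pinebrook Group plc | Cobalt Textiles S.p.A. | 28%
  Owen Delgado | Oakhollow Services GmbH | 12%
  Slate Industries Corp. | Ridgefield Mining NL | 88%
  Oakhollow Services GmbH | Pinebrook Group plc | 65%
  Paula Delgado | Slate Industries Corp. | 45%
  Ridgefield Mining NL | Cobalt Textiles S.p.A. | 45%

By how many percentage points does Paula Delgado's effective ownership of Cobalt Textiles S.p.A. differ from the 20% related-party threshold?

By spousal attribution (R3), Paula Delgado is treated as also owning Owen Delgado's interest in Slate Industries Corp, giving 45% + 46% = 91%.
By spousal attribution (R3), Paula Delgado is treated as also owning Owen Delgado's interest in Oakhollow Services GmbH, giving 13% + 12% = 25%.
Chain via Slate Industries Corp. → Ridgefield Mining NL (R1): 91% × 88% × 45% = 36.036% of Cobalt Textiles S.p.A.
Chain via Oakhollow Services GmbH → Pinebrook Group plc (R1): 25% × 65% × 28% = 4.55% of Cobalt Textiles S.p.A.
Aggregating (R2): 36.036% + 4.55% = 40.586%.
40.586% exceeds the 20% threshold by 20.586 percentage points.

20.586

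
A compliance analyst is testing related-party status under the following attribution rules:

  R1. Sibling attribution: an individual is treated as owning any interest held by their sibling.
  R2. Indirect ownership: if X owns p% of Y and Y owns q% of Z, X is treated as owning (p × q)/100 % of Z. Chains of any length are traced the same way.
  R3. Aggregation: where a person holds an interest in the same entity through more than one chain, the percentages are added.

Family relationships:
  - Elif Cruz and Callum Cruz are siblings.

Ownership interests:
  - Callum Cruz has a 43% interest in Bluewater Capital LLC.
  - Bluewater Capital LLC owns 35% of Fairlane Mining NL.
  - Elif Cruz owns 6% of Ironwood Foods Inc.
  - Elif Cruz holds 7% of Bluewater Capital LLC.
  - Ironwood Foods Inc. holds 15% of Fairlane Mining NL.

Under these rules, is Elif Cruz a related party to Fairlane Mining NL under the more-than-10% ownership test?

By sibling attribution (R1), Elif Cruz is treated as also owning Callum Cruz's interest in Bluewater Capital LLC, giving 7% + 43% = 50%.
Chain via Bluewater Capital LLC (R2): 50% × 35% = 17.5% of Fairlane Mining NL.
Chain via Ironwood Foods Inc. (R2): 6% × 15% = 0.9% of Fairlane Mining NL.
Aggregating (R3): 17.5% + 0.9% = 18.4%.
18.4% exceeds the 10% threshold, so Elif is a related party to Fairlane Mining NL.

Yes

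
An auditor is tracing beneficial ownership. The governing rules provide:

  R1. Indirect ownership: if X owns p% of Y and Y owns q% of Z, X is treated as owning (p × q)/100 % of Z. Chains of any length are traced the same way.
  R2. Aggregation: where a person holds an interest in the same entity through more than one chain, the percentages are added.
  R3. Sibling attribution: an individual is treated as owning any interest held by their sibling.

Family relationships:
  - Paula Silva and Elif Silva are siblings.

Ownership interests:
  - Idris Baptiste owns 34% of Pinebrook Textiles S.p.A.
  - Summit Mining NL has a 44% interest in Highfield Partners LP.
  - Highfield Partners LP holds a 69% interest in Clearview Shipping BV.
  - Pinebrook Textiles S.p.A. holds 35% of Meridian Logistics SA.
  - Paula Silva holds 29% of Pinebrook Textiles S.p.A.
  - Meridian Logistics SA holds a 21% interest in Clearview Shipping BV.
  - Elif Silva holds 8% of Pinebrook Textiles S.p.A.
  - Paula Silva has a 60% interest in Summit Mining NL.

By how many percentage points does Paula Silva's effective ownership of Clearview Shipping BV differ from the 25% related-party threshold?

4.0645

By sibling attribution (R3), Paula Silva is treated as also owning Elif Silva's interest in Pinebrook Textiles S.p.A, giving 29% + 8% = 37%.
Chain via Pinebrook Textiles S.p.A. → Meridian Logistics SA (R1): 37% × 35% × 21% = 2.7195% of Clearview Shipping BV.
Chain via Summit Mining NL → Highfield Partners LP (R1): 60% × 44% × 69% = 18.216% of Clearview Shipping BV.
Aggregating (R2): 2.7195% + 18.216% = 20.9355%.
20.9355% falls short of the 25% threshold by 4.0645 percentage points.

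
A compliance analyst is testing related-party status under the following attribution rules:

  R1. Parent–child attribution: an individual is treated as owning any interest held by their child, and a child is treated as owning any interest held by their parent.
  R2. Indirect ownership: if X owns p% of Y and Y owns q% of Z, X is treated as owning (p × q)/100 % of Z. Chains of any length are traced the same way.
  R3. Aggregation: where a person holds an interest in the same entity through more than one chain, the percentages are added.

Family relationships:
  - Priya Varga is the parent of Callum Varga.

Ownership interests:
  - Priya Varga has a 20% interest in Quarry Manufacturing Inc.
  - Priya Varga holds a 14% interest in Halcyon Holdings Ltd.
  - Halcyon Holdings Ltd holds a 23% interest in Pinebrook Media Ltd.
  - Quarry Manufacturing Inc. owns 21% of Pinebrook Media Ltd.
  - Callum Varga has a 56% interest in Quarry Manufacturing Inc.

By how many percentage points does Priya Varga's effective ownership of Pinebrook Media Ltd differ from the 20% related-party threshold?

0.82

By parent–child attribution (R1), Priya Varga is treated as also owning Callum Varga's interest in Quarry Manufacturing Inc, giving 20% + 56% = 76%.
Chain via Halcyon Holdings Ltd (R2): 14% × 23% = 3.22% of Pinebrook Media Ltd.
Chain via Quarry Manufacturing Inc. (R2): 76% × 21% = 15.96% of Pinebrook Media Ltd.
Aggregating (R3): 3.22% + 15.96% = 19.18%.
19.18% falls short of the 20% threshold by 0.82 percentage points.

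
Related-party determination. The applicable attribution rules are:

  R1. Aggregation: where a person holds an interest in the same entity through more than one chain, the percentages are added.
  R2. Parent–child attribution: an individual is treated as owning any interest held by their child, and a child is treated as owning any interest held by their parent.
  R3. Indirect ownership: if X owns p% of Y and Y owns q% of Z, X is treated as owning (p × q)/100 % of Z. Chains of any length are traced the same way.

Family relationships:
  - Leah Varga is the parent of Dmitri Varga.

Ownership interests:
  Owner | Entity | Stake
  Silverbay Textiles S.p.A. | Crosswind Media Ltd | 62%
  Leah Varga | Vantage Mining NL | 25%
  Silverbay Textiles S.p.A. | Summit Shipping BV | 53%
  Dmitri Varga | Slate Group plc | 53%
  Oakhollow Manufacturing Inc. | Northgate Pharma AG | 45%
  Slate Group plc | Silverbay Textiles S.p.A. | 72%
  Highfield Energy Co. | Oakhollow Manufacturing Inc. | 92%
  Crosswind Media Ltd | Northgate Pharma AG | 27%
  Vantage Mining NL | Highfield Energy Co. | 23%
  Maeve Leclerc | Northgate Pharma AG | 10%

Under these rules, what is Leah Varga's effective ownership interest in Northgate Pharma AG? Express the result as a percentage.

By parent–child attribution (R2), Leah Varga is treated as owning Dmitri Varga's 53% interest in Slate Group plc.
Chain via Vantage Mining NL → Highfield Energy Co. → Oakhollow Manufacturing Inc. (R3): 25% × 23% × 92% × 45% = 2.3805% of Northgate Pharma AG.
Chain via Slate Group plc → Silverbay Textiles S.p.A. → Crosswind Media Ltd (R3): 53% × 72% × 62% × 27% = 6.387984% of Northgate Pharma AG.
Aggregating (R1): 2.3805% + 6.387984% = 8.768484%.

8.768484%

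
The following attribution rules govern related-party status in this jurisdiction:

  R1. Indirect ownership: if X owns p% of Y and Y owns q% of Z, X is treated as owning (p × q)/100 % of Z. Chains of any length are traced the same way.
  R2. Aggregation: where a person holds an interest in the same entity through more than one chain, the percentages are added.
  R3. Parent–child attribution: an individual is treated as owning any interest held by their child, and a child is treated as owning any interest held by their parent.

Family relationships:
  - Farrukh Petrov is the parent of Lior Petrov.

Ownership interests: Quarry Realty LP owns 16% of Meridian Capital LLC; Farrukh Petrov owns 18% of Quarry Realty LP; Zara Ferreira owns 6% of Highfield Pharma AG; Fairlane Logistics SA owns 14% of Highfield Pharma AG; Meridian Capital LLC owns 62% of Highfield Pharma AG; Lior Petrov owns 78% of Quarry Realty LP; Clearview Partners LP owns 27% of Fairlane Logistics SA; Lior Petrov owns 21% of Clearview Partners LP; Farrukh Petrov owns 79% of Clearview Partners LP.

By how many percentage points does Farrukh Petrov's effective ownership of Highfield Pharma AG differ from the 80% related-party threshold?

66.6968

By parent–child attribution (R3), Farrukh Petrov is treated as also owning Lior Petrov's interest in Clearview Partners LP, giving 79% + 21% = 100%.
By parent–child attribution (R3), Farrukh Petrov is treated as also owning Lior Petrov's interest in Quarry Realty LP, giving 18% + 78% = 96%.
Chain via Clearview Partners LP → Fairlane Logistics SA (R1): 100% × 27% × 14% = 3.78% of Highfield Pharma AG.
Chain via Quarry Realty LP → Meridian Capital LLC (R1): 96% × 16% × 62% = 9.5232% of Highfield Pharma AG.
Aggregating (R2): 3.78% + 9.5232% = 13.3032%.
13.3032% falls short of the 80% threshold by 66.6968 percentage points.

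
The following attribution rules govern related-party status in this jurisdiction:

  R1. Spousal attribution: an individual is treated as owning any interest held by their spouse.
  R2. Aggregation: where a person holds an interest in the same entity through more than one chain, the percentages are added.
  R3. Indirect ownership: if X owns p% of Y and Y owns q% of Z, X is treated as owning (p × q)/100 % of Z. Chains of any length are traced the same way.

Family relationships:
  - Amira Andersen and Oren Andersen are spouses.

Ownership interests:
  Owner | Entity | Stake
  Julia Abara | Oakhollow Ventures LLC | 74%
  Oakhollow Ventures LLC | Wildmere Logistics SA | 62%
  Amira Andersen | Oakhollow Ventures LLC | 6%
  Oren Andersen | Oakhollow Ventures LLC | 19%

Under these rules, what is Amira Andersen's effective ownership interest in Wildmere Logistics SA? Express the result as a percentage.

15.5%

By spousal attribution (R1), Amira Andersen is treated as also owning Oren Andersen's interest in Oakhollow Ventures LLC, giving 6% + 19% = 25%.
Chain via Oakhollow Ventures LLC (R3): 25% × 62% = 15.5% of Wildmere Logistics SA.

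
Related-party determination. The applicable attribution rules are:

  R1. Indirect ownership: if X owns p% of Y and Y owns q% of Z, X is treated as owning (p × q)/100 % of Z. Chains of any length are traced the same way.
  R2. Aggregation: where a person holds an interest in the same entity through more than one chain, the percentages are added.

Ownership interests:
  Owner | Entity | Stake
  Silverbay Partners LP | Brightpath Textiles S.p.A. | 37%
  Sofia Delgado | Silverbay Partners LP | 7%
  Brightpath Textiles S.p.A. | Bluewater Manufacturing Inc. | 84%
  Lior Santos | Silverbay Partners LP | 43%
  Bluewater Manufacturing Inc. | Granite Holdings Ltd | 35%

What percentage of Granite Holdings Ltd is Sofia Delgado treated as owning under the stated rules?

0.76146%

Chain via Silverbay Partners LP → Brightpath Textiles S.p.A. → Bluewater Manufacturing Inc. (R1): 7% × 37% × 84% × 35% = 0.76146% of Granite Holdings Ltd.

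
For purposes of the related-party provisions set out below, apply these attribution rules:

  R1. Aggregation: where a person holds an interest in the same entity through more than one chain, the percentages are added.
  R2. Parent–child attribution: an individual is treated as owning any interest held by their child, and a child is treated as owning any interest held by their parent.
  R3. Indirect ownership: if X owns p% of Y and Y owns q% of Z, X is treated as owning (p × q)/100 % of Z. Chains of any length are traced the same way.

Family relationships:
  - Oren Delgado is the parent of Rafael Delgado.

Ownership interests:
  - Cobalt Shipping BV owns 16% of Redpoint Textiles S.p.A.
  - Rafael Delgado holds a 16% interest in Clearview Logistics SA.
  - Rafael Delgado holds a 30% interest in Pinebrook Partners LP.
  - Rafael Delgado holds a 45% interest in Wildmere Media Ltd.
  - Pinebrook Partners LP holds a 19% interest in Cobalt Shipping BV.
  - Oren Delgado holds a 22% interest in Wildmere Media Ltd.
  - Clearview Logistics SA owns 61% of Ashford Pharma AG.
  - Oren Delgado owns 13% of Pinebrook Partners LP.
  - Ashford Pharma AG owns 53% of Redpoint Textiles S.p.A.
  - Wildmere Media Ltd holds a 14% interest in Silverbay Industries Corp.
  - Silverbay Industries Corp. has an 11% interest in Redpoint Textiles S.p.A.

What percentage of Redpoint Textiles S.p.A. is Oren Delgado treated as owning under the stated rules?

By parent–child attribution (R2), Oren Delgado is treated as also owning Rafael Delgado's interest in Pinebrook Partners LP, giving 13% + 30% = 43%.
By parent–child attribution (R2), Oren Delgado is treated as also owning Rafael Delgado's interest in Wildmere Media Ltd, giving 22% + 45% = 67%.
By parent–child attribution (R2), Oren Delgado is treated as owning Rafael Delgado's 16% interest in Clearview Logistics SA.
Chain via Pinebrook Partners LP → Cobalt Shipping BV (R3): 43% × 19% × 16% = 1.3072% of Redpoint Textiles S.p.A.
Chain via Wildmere Media Ltd → Silverbay Industries Corp. (R3): 67% × 14% × 11% = 1.0318% of Redpoint Textiles S.p.A.
Chain via Clearview Logistics SA → Ashford Pharma AG (R3): 16% × 61% × 53% = 5.1728% of Redpoint Textiles S.p.A.
Aggregating (R1): 1.3072% + 1.0318% + 5.1728% = 7.5118%.

7.5118%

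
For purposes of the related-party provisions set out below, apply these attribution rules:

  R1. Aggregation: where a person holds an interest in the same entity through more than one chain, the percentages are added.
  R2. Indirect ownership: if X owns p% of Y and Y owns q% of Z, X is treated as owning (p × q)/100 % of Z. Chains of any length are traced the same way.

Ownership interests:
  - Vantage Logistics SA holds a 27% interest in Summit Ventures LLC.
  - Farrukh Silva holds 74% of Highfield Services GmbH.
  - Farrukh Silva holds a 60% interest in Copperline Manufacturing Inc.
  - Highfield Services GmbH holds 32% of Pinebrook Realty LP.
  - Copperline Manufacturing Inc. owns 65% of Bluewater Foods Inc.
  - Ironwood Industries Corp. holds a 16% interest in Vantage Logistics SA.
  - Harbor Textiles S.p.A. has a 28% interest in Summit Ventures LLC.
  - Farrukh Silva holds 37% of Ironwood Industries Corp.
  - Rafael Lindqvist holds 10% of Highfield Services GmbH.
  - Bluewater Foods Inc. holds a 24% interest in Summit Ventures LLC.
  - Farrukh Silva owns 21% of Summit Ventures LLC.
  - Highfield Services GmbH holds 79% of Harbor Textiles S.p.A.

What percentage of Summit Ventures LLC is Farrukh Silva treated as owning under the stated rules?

48.3272%

Chain via Ironwood Industries Corp. → Vantage Logistics SA (R2): 37% × 16% × 27% = 1.5984% of Summit Ventures LLC.
Chain via Copperline Manufacturing Inc. → Bluewater Foods Inc. (R2): 60% × 65% × 24% = 9.36% of Summit Ventures LLC.
Chain via Highfield Services GmbH → Harbor Textiles S.p.A. (R2): 74% × 79% × 28% = 16.3688% of Summit Ventures LLC.
Direct interest in Summit Ventures LLC: 21%.
Aggregating (R1): 1.5984% + 9.36% + 16.3688% + 21% = 48.3272%.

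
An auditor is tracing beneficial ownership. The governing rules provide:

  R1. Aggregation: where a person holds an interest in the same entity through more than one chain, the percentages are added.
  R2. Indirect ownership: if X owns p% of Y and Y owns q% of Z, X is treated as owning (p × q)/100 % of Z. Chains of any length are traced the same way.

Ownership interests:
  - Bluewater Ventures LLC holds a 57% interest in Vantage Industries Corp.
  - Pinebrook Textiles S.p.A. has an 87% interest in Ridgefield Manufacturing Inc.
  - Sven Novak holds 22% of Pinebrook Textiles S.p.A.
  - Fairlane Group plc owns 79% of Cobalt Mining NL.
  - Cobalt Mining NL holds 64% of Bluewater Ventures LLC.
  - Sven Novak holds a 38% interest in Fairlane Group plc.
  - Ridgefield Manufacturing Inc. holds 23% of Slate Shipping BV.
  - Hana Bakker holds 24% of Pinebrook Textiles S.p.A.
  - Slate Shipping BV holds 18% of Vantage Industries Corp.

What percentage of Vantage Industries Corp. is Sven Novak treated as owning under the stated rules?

11.743692%

Chain via Pinebrook Textiles S.p.A. → Ridgefield Manufacturing Inc. → Slate Shipping BV (R2): 22% × 87% × 23% × 18% = 0.792396% of Vantage Industries Corp.
Chain via Fairlane Group plc → Cobalt Mining NL → Bluewater Ventures LLC (R2): 38% × 79% × 64% × 57% = 10.951296% of Vantage Industries Corp.
Aggregating (R1): 0.792396% + 10.951296% = 11.743692%.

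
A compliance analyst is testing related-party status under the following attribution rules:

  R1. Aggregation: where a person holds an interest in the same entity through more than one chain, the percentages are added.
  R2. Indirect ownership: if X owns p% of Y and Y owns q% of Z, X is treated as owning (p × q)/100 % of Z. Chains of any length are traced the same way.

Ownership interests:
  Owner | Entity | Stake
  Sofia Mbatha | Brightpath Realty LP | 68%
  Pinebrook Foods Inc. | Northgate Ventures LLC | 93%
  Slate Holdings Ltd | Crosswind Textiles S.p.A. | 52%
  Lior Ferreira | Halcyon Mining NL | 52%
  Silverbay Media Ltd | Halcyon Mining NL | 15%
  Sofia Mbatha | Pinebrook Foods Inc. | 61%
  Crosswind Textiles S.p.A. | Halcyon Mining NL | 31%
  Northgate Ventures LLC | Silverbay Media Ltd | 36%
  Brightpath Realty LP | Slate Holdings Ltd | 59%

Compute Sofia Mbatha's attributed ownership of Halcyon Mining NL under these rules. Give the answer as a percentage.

9.530764%

Chain via Brightpath Realty LP → Slate Holdings Ltd → Crosswind Textiles S.p.A. (R2): 68% × 59% × 52% × 31% = 6.467344% of Halcyon Mining NL.
Chain via Pinebrook Foods Inc. → Northgate Ventures LLC → Silverbay Media Ltd (R2): 61% × 93% × 36% × 15% = 3.06342% of Halcyon Mining NL.
Aggregating (R1): 6.467344% + 3.06342% = 9.530764%.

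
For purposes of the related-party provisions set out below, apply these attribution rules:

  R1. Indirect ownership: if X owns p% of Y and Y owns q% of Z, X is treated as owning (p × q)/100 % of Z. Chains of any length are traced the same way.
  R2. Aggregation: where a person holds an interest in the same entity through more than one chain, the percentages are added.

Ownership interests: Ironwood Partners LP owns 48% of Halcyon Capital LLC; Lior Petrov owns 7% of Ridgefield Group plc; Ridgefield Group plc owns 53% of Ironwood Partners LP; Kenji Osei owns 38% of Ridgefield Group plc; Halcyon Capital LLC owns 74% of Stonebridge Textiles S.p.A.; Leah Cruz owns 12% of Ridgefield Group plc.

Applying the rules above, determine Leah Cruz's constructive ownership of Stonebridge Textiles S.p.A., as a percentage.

2.259072%

Chain via Ridgefield Group plc → Ironwood Partners LP → Halcyon Capital LLC (R1): 12% × 53% × 48% × 74% = 2.259072% of Stonebridge Textiles S.p.A.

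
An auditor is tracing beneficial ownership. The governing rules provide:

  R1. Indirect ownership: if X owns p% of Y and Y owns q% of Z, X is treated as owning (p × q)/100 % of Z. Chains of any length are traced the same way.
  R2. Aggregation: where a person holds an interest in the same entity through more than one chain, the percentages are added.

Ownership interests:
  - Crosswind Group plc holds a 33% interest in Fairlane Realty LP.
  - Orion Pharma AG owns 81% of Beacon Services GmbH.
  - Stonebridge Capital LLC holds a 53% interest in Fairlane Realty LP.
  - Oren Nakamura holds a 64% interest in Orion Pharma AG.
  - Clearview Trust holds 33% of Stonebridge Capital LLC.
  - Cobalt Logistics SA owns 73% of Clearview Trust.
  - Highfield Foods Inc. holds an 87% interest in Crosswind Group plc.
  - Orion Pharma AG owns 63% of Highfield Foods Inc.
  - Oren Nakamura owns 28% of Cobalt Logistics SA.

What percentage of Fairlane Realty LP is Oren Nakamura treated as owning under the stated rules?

15.150828%

Chain via Orion Pharma AG → Highfield Foods Inc. → Crosswind Group plc (R1): 64% × 63% × 87% × 33% = 11.575872% of Fairlane Realty LP.
Chain via Cobalt Logistics SA → Clearview Trust → Stonebridge Capital LLC (R1): 28% × 73% × 33% × 53% = 3.574956% of Fairlane Realty LP.
Aggregating (R2): 11.575872% + 3.574956% = 15.150828%.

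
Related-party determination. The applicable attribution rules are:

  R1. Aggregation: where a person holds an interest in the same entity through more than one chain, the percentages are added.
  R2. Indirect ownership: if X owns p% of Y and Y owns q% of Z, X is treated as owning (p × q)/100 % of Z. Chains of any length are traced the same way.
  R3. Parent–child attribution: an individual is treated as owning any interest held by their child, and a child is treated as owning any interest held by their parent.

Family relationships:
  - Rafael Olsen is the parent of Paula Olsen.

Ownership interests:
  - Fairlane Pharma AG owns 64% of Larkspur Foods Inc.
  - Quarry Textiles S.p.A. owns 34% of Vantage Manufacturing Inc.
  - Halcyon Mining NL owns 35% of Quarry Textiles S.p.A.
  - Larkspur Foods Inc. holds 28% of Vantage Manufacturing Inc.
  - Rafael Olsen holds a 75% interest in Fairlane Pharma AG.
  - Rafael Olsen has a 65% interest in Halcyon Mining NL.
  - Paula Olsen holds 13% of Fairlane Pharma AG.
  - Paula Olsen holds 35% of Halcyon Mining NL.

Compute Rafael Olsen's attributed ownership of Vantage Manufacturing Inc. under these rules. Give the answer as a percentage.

27.6696%

By parent–child attribution (R3), Rafael Olsen is treated as also owning Paula Olsen's interest in Fairlane Pharma AG, giving 75% + 13% = 88%.
By parent–child attribution (R3), Rafael Olsen is treated as also owning Paula Olsen's interest in Halcyon Mining NL, giving 65% + 35% = 100%.
Chain via Fairlane Pharma AG → Larkspur Foods Inc. (R2): 88% × 64% × 28% = 15.7696% of Vantage Manufacturing Inc.
Chain via Halcyon Mining NL → Quarry Textiles S.p.A. (R2): 100% × 35% × 34% = 11.9% of Vantage Manufacturing Inc.
Aggregating (R1): 15.7696% + 11.9% = 27.6696%.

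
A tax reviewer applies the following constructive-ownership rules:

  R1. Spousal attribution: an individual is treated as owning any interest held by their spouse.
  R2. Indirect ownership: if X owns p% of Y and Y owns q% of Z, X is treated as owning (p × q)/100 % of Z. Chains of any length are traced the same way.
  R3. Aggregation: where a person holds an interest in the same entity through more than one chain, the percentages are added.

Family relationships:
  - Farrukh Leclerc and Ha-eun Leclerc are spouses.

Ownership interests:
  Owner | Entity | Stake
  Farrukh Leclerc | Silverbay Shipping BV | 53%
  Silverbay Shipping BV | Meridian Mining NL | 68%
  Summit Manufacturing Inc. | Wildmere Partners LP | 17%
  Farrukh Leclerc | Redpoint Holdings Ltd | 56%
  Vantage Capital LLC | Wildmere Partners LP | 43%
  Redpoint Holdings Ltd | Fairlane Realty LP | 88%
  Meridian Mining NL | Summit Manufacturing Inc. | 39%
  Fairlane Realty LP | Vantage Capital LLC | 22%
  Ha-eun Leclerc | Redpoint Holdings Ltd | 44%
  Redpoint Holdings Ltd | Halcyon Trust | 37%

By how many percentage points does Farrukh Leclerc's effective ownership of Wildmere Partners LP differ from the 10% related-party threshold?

By spousal attribution (R1), Farrukh Leclerc is treated as also owning Ha-eun Leclerc's interest in Redpoint Holdings Ltd, giving 56% + 44% = 100%.
Chain via Silverbay Shipping BV → Meridian Mining NL → Summit Manufacturing Inc. (R2): 53% × 68% × 39% × 17% = 2.389452% of Wildmere Partners LP.
Chain via Redpoint Holdings Ltd → Fairlane Realty LP → Vantage Capital LLC (R2): 100% × 88% × 22% × 43% = 8.3248% of Wildmere Partners LP.
Aggregating (R3): 2.389452% + 8.3248% = 10.714252%.
10.714252% exceeds the 10% threshold by 0.714252 percentage points.

0.714252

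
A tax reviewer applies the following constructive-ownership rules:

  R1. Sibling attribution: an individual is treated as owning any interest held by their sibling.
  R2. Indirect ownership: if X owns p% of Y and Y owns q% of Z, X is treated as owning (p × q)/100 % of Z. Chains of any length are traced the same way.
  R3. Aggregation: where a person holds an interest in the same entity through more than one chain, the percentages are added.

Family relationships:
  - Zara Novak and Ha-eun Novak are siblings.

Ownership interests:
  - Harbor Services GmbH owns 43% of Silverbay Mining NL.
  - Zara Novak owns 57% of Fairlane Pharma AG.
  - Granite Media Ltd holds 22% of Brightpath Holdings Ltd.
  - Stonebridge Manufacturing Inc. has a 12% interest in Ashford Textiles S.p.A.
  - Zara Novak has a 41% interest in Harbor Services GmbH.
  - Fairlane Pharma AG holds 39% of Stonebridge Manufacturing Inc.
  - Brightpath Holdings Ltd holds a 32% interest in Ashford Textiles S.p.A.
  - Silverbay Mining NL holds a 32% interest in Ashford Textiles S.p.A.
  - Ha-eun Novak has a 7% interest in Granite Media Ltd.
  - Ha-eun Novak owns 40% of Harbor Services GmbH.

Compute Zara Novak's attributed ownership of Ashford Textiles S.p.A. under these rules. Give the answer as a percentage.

By sibling attribution (R1), Zara Novak is treated as also owning Ha-eun Novak's interest in Harbor Services GmbH, giving 41% + 40% = 81%.
By sibling attribution (R1), Zara Novak is treated as owning Ha-eun Novak's 7% interest in Granite Media Ltd.
Chain via Fairlane Pharma AG → Stonebridge Manufacturing Inc. (R2): 57% × 39% × 12% = 2.6676% of Ashford Textiles S.p.A.
Chain via Harbor Services GmbH → Silverbay Mining NL (R2): 81% × 43% × 32% = 11.1456% of Ashford Textiles S.p.A.
Chain via Granite Media Ltd → Brightpath Holdings Ltd (R2): 7% × 22% × 32% = 0.4928% of Ashford Textiles S.p.A.
Aggregating (R3): 2.6676% + 11.1456% + 0.4928% = 14.306%.

14.306%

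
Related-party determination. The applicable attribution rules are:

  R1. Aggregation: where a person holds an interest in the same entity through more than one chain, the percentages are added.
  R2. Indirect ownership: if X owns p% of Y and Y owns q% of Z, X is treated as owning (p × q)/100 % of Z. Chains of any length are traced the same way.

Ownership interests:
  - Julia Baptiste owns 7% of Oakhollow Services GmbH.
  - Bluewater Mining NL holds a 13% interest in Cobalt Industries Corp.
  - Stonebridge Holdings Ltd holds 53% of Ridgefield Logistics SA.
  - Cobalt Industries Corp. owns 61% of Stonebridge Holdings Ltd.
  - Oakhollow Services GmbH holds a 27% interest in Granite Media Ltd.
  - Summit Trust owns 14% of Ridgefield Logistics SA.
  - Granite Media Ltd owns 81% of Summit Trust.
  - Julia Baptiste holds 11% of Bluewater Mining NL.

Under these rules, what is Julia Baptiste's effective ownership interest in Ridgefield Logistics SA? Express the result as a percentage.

Chain via Bluewater Mining NL → Cobalt Industries Corp. → Stonebridge Holdings Ltd (R2): 11% × 13% × 61% × 53% = 0.462319% of Ridgefield Logistics SA.
Chain via Oakhollow Services GmbH → Granite Media Ltd → Summit Trust (R2): 7% × 27% × 81% × 14% = 0.214326% of Ridgefield Logistics SA.
Aggregating (R1): 0.462319% + 0.214326% = 0.676645%.

0.676645%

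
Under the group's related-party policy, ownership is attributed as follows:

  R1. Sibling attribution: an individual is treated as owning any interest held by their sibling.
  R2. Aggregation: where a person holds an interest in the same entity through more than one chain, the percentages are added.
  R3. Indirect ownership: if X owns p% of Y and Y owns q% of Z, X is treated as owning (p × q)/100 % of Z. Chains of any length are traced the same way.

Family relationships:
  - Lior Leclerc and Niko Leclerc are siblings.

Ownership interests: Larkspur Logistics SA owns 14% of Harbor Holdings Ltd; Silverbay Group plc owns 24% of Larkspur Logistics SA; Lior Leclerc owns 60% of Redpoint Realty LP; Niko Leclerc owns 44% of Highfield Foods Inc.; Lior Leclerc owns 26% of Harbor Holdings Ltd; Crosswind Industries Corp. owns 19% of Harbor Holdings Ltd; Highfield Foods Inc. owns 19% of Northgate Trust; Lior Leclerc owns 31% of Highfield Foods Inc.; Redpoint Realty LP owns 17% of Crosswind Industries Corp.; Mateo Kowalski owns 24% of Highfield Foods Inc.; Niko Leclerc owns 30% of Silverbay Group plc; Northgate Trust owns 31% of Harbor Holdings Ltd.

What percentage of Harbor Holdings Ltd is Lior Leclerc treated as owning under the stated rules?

By sibling attribution (R1), Lior Leclerc is treated as also owning Niko Leclerc's interest in Highfield Foods Inc, giving 31% + 44% = 75%.
By sibling attribution (R1), Lior Leclerc is treated as owning Niko Leclerc's 30% interest in Silverbay Group plc.
Chain via Redpoint Realty LP → Crosswind Industries Corp. (R3): 60% × 17% × 19% = 1.938% of Harbor Holdings Ltd.
Chain via Highfield Foods Inc. → Northgate Trust (R3): 75% × 19% × 31% = 4.4175% of Harbor Holdings Ltd.
Direct interest in Harbor Holdings Ltd: 26%.
Chain via Silverbay Group plc → Larkspur Logistics SA (R3): 30% × 24% × 14% = 1.008% of Harbor Holdings Ltd.
Aggregating (R2): 1.938% + 4.4175% + 26% + 1.008% = 33.3635%.

33.3635%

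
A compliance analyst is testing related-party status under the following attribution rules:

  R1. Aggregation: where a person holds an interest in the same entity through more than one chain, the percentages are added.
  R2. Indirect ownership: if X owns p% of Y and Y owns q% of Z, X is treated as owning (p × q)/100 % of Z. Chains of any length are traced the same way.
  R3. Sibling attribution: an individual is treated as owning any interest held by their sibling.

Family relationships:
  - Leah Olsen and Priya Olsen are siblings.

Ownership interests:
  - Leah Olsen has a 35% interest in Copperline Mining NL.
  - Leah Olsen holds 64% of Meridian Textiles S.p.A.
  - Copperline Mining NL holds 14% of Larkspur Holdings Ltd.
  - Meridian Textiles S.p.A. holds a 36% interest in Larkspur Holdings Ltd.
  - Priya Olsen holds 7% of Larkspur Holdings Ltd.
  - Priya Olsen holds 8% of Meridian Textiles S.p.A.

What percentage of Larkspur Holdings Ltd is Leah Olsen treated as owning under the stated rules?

By sibling attribution (R3), Leah Olsen is treated as also owning Priya Olsen's interest in Meridian Textiles S.p.A, giving 64% + 8% = 72%.
By sibling attribution (R3), Leah Olsen is treated as owning Priya Olsen's 7% interest in Larkspur Holdings Ltd.
Chain via Copperline Mining NL (R2): 35% × 14% = 4.9% of Larkspur Holdings Ltd.
Chain via Meridian Textiles S.p.A. (R2): 72% × 36% = 25.92% of Larkspur Holdings Ltd.
Direct interest in Larkspur Holdings Ltd: 7%.
Aggregating (R1): 4.9% + 25.92% + 7% = 37.82%.

37.82%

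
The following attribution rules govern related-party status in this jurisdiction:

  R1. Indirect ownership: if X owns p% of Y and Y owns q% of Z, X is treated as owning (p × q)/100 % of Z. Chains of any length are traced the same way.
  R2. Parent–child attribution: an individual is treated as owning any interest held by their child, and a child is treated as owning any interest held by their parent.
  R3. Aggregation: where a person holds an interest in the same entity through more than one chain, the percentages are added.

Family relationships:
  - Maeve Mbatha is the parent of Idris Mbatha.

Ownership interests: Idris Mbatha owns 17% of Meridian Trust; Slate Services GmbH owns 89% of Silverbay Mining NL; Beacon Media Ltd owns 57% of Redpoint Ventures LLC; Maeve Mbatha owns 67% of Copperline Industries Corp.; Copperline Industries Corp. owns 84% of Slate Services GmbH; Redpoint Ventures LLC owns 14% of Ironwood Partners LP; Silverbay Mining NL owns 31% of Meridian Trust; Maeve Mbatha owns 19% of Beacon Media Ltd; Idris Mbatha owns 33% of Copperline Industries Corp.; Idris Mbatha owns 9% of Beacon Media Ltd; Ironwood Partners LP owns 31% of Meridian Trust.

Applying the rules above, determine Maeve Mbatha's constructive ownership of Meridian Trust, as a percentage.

By parent–child attribution (R2), Maeve Mbatha is treated as also owning Idris Mbatha's interest in Beacon Media Ltd, giving 19% + 9% = 28%.
By parent–child attribution (R2), Maeve Mbatha is treated as also owning Idris Mbatha's interest in Copperline Industries Corp, giving 67% + 33% = 100%.
By parent–child attribution (R2), Maeve Mbatha is treated as owning Idris Mbatha's 17% interest in Meridian Trust.
Chain via Beacon Media Ltd → Redpoint Ventures LLC → Ironwood Partners LP (R1): 28% × 57% × 14% × 31% = 0.692664% of Meridian Trust.
Chain via Copperline Industries Corp. → Slate Services GmbH → Silverbay Mining NL (R1): 100% × 84% × 89% × 31% = 23.1756% of Meridian Trust.
Direct interest in Meridian Trust: 17%.
Aggregating (R3): 0.692664% + 23.1756% + 17% = 40.868264%.

40.868264%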